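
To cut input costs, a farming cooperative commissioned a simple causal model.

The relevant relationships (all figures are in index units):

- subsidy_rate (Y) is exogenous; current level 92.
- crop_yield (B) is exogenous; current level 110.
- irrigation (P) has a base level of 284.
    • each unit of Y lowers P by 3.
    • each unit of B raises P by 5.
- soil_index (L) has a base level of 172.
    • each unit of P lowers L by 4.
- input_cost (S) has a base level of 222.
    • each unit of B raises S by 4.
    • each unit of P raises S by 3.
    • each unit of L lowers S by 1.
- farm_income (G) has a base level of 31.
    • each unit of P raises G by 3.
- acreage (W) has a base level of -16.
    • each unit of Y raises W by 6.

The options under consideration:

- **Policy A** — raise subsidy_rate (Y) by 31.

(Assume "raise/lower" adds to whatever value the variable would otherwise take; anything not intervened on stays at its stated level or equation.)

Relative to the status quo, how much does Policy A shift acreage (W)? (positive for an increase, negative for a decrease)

186

Baseline:
  Y = 92
  W = -16 + 6·92 = 536
Policy A (Y + 31):
  Y = 92 + 31 = 123
  W = -16 + 6·123 = 722
Change in W: 722 − 536 = 186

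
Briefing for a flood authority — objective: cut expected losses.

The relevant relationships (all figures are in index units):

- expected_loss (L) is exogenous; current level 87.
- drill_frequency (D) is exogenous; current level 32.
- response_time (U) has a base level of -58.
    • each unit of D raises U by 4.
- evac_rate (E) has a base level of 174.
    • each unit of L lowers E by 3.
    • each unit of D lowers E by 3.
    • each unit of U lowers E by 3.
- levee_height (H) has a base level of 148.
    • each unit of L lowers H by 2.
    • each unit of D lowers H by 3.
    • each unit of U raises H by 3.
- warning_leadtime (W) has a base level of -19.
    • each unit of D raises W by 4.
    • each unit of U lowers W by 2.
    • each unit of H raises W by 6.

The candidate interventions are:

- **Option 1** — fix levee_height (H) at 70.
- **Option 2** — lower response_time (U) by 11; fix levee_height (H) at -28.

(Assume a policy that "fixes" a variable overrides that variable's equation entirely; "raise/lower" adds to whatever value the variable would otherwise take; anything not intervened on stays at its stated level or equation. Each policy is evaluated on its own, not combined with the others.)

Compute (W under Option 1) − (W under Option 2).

Option 1 (H := 70):
  L = 87
  D = 32
  U = -58 + 4·32 = 70
  H = 70
  W = -19 + 4·32 − 2·70 + 6·70 = 389
Option 2 (U − 11, H := -28):
  L = 87
  D = 32
  U = -58 + 4·32 (−11 from intervention) = 59
  H = -28
  W = -19 + 4·32 − 2·59 + 6·(-28) = -177
W: 389 − (-177) = 566

566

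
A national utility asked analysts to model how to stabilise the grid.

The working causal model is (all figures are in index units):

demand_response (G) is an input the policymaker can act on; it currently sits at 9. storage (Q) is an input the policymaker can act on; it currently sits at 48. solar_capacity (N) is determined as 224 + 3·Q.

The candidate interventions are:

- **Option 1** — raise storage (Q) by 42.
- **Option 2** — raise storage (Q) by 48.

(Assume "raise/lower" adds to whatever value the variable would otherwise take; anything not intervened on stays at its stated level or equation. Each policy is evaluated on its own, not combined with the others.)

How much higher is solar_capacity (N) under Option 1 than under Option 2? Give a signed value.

-18

Option 1 (Q + 42):
  Q = 48 + 42 = 90
  N = 224 + 3·90 = 494
Option 2 (Q + 48):
  Q = 48 + 48 = 96
  N = 224 + 3·96 = 512
N: 494 − 512 = -18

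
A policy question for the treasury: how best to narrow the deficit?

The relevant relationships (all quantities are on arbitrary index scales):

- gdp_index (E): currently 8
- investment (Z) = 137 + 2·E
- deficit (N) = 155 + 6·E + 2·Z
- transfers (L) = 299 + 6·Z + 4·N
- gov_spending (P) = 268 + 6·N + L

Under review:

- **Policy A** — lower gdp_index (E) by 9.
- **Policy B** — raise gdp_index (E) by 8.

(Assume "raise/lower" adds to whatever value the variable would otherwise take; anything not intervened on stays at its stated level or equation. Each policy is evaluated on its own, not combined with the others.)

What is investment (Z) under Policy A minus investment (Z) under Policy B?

Policy A (E − 9):
  E = 8 − 9 = -1
  Z = 137 + 2·(-1) = 135
Policy B (E + 8):
  E = 8 + 8 = 16
  Z = 137 + 2·16 = 169
Z: 135 − 169 = -34

-34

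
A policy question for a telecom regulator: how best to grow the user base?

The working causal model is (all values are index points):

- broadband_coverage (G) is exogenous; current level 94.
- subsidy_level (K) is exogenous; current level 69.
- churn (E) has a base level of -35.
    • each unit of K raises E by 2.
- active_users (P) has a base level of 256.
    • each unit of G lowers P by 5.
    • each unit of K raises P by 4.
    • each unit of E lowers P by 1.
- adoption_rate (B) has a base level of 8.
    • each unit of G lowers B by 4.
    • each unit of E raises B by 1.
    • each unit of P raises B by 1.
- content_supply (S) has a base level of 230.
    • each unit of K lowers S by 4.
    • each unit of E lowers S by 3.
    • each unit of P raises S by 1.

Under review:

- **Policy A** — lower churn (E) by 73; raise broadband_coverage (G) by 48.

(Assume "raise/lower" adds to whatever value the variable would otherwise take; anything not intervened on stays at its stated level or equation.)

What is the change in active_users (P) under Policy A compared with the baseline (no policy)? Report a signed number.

-167

Baseline:
  G = 94
  K = 69
  E = -35 + 2·69 = 103
  P = 256 − 5·94 + 4·69 − 103 = -41
Policy A (E − 73, G + 48):
  G = 94 + 48 = 142
  K = 69
  E = -35 + 2·69 (−73 from intervention) = 30
  P = 256 − 5·142 + 4·69 − 30 = -208
Change in P: -208 − (-41) = -167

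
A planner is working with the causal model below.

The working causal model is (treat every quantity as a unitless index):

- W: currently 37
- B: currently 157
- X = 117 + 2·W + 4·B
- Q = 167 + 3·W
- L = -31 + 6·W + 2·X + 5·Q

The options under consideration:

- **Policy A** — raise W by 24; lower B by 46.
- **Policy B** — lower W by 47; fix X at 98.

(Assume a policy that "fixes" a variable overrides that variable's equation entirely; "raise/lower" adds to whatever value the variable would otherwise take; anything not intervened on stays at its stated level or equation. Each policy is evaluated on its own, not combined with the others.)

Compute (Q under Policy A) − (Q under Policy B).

Policy A (W + 24, B − 46):
  W = 37 + 24 = 61
  Q = 167 + 3·61 = 350
Policy B (W − 47, X := 98):
  W = 37 − 47 = -10
  Q = 167 + 3·(-10) = 137
Q: 350 − 137 = 213

213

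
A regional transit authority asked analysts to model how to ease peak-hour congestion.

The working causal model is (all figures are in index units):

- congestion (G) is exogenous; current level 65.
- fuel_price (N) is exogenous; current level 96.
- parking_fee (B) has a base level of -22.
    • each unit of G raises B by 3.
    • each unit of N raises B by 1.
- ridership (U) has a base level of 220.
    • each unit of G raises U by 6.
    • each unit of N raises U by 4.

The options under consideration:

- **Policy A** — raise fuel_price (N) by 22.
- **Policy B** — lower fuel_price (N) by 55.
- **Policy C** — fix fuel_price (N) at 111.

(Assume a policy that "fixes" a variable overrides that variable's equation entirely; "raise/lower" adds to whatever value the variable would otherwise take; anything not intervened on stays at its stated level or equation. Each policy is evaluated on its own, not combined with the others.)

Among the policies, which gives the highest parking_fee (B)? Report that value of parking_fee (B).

291

Policy A (N + 22):
  G = 65
  N = 96 + 22 = 118
  B = -22 + 3·65 + 118 = 291
Policy B (N − 55):
  G = 65
  N = 96 − 55 = 41
  B = -22 + 3·65 + 41 = 214
Policy C (N := 111):
  G = 65
  N = 111
  B = -22 + 3·65 + 111 = 284
Comparing — Policy A: B=291, Policy B: B=214, Policy C: B=284. Highest is 291 (Policy A).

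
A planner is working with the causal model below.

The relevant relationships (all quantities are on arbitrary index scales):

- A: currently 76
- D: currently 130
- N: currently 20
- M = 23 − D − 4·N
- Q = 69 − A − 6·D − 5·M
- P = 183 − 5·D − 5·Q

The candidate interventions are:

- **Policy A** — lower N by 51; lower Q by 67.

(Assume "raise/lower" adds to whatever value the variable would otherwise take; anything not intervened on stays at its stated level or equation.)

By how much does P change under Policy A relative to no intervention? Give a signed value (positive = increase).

Baseline:
  A = 76
  D = 130
  N = 20
  M = 23 − 130 − 4·20 = -187
  Q = 69 − 76 − 6·130 − 5·(-187) = 148
  P = 183 − 5·130 − 5·148 = -1207
Policy A (N − 51, Q − 67):
  A = 76
  D = 130
  N = 20 − 51 = -31
  M = 23 − 130 − 4·(-31) = 17
  Q = 69 − 76 − 6·130 − 5·17 (−67 from intervention) = -939
  P = 183 − 5·130 − 5·(-939) = 4228
Change in P: 4228 − (-1207) = 5435

5435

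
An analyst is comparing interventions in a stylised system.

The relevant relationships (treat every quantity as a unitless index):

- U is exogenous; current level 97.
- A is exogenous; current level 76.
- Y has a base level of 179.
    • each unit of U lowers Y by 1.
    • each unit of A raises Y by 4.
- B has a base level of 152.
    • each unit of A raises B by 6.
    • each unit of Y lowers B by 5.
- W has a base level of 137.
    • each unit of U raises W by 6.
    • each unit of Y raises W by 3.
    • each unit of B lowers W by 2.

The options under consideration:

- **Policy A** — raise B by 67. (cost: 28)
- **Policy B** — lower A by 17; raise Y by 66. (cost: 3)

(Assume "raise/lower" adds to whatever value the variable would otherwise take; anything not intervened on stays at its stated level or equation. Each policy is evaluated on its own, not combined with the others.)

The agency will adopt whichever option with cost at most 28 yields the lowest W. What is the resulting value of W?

Policy A (B + 67):
  U = 97
  A = 76
  Y = 179 − 97 + 4·76 = 386
  B = 152 + 6·76 − 5·386 (+67 from intervention) = -1255
  W = 137 + 6·97 + 3·386 − 2·(-1255) = 4387
Policy B (A − 17, Y + 66):
  U = 97
  A = 76 − 17 = 59
  Y = 179 − 97 + 4·59 (+66 from intervention) = 384
  B = 152 + 6·59 − 5·384 = -1414
  W = 137 + 6·97 + 3·384 − 2·(-1414) = 4699
Comparing — Policy A: W=4387, Policy B: W=4699. Lowest is 4387 (Policy A).

4387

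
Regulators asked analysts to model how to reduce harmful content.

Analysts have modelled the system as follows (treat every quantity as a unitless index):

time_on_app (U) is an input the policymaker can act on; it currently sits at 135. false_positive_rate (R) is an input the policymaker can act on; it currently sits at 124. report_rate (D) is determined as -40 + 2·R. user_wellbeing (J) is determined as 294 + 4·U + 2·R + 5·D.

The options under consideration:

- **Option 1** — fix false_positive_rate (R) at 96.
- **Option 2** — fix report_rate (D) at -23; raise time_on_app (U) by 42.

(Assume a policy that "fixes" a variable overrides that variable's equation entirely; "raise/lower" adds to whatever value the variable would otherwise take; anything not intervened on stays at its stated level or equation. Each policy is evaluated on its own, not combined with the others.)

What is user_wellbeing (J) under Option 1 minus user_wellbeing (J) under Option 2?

Option 1 (R := 96):
  U = 135
  R = 96
  D = -40 + 2·96 = 152
  J = 294 + 4·135 + 2·96 + 5·152 = 1786
Option 2 (D := -23, U + 42):
  U = 135 + 42 = 177
  R = 124
  D = -23
  J = 294 + 4·177 + 2·124 + 5·(-23) = 1135
J: 1786 − 1135 = 651

651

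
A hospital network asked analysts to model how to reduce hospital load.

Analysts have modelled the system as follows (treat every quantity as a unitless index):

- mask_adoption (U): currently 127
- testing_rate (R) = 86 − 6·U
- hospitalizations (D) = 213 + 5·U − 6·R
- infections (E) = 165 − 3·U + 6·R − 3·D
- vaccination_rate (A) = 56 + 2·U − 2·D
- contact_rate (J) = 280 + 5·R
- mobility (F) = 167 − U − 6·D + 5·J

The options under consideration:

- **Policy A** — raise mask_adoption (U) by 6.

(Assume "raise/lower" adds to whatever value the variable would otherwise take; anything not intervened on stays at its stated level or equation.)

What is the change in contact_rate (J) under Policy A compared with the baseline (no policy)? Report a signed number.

-180

Baseline:
  U = 127
  R = 86 − 6·127 = -676
  J = 280 + 5·(-676) = -3100
Policy A (U + 6):
  U = 127 + 6 = 133
  R = 86 − 6·133 = -712
  J = 280 + 5·(-712) = -3280
Change in J: -3280 − (-3100) = -180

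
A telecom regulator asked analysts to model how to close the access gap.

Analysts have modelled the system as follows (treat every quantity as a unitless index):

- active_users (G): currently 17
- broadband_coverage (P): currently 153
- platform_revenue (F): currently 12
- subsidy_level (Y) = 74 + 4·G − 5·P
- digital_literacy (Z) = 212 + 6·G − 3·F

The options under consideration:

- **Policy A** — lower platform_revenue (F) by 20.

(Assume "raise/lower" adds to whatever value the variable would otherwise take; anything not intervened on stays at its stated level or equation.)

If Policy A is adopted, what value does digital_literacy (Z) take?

Policy A (F − 20):
  G = 17
  F = 12 − 20 = -8
  Z = 212 + 6·17 − 3·(-8) = 338

338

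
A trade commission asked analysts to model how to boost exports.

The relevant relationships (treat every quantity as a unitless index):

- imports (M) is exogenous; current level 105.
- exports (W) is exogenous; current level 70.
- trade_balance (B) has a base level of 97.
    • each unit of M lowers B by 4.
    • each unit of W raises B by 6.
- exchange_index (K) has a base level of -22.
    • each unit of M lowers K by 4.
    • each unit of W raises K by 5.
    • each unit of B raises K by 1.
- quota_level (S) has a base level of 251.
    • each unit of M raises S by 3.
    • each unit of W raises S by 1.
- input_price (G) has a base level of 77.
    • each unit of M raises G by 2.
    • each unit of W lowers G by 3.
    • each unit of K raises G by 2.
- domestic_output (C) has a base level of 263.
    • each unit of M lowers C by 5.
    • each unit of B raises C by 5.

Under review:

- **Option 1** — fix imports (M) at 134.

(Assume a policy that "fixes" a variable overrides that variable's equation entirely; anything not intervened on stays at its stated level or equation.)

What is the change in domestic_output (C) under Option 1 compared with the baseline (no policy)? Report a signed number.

Baseline:
  M = 105
  W = 70
  B = 97 − 4·105 + 6·70 = 97
  C = 263 − 5·105 + 5·97 = 223
Option 1 (M := 134):
  M = 134
  W = 70
  B = 97 − 4·134 + 6·70 = -19
  C = 263 − 5·134 + 5·(-19) = -502
Change in C: -502 − 223 = -725

-725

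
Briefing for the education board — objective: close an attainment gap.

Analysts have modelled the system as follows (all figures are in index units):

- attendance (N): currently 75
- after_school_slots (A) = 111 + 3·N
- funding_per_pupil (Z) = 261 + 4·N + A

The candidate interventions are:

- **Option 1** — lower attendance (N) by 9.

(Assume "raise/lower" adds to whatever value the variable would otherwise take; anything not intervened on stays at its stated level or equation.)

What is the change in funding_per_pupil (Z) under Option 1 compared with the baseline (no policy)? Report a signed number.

Baseline:
  N = 75
  A = 111 + 3·75 = 336
  Z = 261 + 4·75 + 336 = 897
Option 1 (N − 9):
  N = 75 − 9 = 66
  A = 111 + 3·66 = 309
  Z = 261 + 4·66 + 309 = 834
Change in Z: 834 − 897 = -63

-63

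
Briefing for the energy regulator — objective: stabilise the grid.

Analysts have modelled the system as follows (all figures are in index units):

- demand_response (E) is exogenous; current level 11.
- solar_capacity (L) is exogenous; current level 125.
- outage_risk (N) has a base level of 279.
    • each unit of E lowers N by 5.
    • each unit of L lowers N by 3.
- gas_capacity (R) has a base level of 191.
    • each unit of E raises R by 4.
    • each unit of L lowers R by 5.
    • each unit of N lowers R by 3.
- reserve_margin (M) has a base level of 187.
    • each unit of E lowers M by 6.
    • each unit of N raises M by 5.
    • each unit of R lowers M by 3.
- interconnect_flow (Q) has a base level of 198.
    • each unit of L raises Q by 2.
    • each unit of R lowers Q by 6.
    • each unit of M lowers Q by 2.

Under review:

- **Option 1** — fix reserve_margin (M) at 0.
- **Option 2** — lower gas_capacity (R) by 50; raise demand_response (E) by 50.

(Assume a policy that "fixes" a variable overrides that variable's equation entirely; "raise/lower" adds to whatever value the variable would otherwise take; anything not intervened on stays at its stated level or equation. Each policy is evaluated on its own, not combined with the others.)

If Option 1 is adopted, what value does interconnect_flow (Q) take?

70

Option 1 (M := 0):
  E = 11
  L = 125
  N = 279 − 5·11 − 3·125 = -151
  R = 191 + 4·11 − 5·125 − 3·(-151) = 63
  M = 0
  Q = 198 + 2·125 − 6·63 − 2·0 = 70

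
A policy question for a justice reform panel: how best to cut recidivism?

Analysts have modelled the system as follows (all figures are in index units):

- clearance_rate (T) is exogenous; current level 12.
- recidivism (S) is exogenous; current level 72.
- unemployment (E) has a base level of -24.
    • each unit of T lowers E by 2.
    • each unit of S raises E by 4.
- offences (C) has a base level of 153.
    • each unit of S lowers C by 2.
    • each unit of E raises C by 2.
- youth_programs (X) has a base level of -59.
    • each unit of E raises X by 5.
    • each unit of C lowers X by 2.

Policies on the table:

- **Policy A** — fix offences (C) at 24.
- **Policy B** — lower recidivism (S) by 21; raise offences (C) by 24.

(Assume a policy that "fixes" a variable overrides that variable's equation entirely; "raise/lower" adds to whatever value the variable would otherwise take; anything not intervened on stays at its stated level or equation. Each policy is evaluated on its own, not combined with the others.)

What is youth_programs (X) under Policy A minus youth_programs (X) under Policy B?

Policy A (C := 24):
  T = 12
  S = 72
  E = -24 − 2·12 + 4·72 = 240
  C = 24
  X = -59 + 5·240 − 2·24 = 1093
Policy B (S − 21, C + 24):
  T = 12
  S = 72 − 21 = 51
  E = -24 − 2·12 + 4·51 = 156
  C = 153 − 2·51 + 2·156 (+24 from intervention) = 387
  X = -59 + 5·156 − 2·387 = -53
X: 1093 − (-53) = 1146

1146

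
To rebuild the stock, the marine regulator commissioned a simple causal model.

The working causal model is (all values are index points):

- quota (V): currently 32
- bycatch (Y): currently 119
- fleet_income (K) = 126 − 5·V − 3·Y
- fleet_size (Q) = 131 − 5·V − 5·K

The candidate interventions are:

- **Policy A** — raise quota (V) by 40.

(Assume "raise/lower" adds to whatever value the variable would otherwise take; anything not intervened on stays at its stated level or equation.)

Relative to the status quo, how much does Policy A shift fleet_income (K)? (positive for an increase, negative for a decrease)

-200

Baseline:
  V = 32
  Y = 119
  K = 126 − 5·32 − 3·119 = -391
Policy A (V + 40):
  V = 32 + 40 = 72
  Y = 119
  K = 126 − 5·72 − 3·119 = -591
Change in K: -591 − (-391) = -200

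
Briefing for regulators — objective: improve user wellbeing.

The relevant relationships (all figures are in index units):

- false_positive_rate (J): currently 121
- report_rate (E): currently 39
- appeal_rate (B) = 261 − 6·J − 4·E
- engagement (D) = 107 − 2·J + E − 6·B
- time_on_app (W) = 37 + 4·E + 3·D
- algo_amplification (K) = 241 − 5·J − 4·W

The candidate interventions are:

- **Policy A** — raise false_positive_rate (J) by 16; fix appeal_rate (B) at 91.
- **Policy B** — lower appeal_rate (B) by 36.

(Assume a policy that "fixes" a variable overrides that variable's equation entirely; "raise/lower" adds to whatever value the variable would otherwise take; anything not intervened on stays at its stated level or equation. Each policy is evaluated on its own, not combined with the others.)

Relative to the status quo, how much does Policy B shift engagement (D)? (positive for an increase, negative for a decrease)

216

Baseline:
  J = 121
  E = 39
  B = 261 − 6·121 − 4·39 = -621
  D = 107 − 2·121 + 39 − 6·(-621) = 3630
Policy B (B − 36):
  J = 121
  E = 39
  B = 261 − 6·121 − 4·39 (−36 from intervention) = -657
  D = 107 − 2·121 + 39 − 6·(-657) = 3846
Change in D: 3846 − 3630 = 216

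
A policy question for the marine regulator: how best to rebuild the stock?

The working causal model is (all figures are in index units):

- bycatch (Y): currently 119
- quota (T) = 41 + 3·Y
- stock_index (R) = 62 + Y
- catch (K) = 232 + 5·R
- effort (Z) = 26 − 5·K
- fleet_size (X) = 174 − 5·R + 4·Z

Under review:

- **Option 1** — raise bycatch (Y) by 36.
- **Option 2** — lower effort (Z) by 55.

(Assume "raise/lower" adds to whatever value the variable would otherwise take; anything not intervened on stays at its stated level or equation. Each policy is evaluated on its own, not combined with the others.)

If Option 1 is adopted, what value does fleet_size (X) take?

Option 1 (Y + 36):
  Y = 119 + 36 = 155
  R = 62 + 155 = 217
  K = 232 + 5·217 = 1317
  Z = 26 − 5·1317 = -6559
  X = 174 − 5·217 + 4·(-6559) = -27147

-27147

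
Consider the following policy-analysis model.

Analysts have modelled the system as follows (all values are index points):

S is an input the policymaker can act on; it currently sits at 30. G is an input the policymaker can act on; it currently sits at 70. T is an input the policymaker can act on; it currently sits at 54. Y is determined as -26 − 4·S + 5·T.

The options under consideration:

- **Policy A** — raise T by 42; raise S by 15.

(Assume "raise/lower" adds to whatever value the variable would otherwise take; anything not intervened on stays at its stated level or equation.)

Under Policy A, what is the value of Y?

Policy A (T + 42, S + 15):
  S = 30 + 15 = 45
  T = 54 + 42 = 96
  Y = -26 − 4·45 + 5·96 = 274

274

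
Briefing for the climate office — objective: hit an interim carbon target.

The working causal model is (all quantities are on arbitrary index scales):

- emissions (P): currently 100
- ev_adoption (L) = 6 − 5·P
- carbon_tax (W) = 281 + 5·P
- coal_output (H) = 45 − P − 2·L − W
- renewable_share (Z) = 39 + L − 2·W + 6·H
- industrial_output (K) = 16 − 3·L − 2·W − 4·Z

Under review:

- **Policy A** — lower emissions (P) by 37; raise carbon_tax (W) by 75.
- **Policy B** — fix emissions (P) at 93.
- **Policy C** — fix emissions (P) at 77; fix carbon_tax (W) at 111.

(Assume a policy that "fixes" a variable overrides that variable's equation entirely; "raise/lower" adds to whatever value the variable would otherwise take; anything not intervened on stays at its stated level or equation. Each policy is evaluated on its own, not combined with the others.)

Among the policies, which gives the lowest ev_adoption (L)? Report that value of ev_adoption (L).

Policy A (P − 37, W + 75):
  P = 100 − 37 = 63
  L = 6 − 5·63 = -309
Policy B (P := 93):
  P = 93
  L = 6 − 5·93 = -459
Policy C (P := 77, W := 111):
  P = 77
  L = 6 − 5·77 = -379
Comparing — Policy A: L=-309, Policy B: L=-459, Policy C: L=-379. Lowest is -459 (Policy B).

-459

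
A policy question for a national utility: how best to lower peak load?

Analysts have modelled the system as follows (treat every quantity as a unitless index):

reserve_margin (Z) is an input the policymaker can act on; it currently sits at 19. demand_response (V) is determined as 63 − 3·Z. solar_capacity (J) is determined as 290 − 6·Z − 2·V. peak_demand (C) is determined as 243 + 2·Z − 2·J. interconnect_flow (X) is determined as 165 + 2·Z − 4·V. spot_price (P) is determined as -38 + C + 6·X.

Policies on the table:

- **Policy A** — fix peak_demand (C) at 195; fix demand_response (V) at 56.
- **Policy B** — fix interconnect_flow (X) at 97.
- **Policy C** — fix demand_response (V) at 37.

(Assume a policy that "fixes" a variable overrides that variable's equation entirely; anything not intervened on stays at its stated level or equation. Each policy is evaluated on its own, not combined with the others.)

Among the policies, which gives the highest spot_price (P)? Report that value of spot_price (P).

497

Policy A (C := 195, V := 56):
  Z = 19
  V = 56
  J = 290 − 6·19 − 2·56 = 64
  C = 195
  X = 165 + 2·19 − 4·56 = -21
  P = -38 + 195 + 6·(-21) = 31
Policy B (X := 97):
  Z = 19
  V = 63 − 3·19 = 6
  J = 290 − 6·19 − 2·6 = 164
  C = 243 + 2·19 − 2·164 = -47
  X = 97
  P = -38 + (-47) + 6·97 = 497
Policy C (V := 37):
  Z = 19
  V = 37
  J = 290 − 6·19 − 2·37 = 102
  C = 243 + 2·19 − 2·102 = 77
  X = 165 + 2·19 − 4·37 = 55
  P = -38 + 77 + 6·55 = 369
Comparing — Policy A: P=31, Policy B: P=497, Policy C: P=369. Highest is 497 (Policy B).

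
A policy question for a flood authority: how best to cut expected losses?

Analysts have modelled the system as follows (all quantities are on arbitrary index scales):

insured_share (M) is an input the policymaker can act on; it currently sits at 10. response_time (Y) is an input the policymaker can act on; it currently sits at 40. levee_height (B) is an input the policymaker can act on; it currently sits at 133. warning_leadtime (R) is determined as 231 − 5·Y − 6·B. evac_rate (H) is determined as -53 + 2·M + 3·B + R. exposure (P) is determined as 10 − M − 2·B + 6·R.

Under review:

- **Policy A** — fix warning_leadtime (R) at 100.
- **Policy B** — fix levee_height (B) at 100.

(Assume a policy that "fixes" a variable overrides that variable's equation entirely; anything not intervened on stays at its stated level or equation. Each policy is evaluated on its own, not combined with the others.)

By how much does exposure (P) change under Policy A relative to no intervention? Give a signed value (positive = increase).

Baseline:
  M = 10
  Y = 40
  B = 133
  R = 231 − 5·40 − 6·133 = -767
  P = 10 − 10 − 2·133 + 6·(-767) = -4868
Policy A (R := 100):
  M = 10
  Y = 40
  B = 133
  R = 100
  P = 10 − 10 − 2·133 + 6·100 = 334
Change in P: 334 − (-4868) = 5202

5202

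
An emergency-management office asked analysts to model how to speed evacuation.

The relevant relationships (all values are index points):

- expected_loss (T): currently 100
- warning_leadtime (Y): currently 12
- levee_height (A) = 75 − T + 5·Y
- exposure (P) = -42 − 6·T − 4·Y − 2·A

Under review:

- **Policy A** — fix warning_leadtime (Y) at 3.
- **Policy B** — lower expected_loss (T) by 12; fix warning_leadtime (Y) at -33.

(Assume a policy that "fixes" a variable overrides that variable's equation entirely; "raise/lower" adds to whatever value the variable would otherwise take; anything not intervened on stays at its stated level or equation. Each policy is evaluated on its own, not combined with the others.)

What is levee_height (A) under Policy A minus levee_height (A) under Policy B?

168

Policy A (Y := 3):
  T = 100
  Y = 3
  A = 75 − 100 + 5·3 = -10
Policy B (T − 12, Y := -33):
  T = 100 − 12 = 88
  Y = -33
  A = 75 − 88 + 5·(-33) = -178
A: -10 − (-178) = 168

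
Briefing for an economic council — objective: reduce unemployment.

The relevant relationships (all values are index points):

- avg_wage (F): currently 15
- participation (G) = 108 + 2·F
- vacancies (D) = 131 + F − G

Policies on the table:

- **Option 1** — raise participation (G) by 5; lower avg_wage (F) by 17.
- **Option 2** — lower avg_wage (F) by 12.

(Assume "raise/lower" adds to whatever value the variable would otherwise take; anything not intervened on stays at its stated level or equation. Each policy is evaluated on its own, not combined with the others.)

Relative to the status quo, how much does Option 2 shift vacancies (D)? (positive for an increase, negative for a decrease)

Baseline:
  F = 15
  G = 108 + 2·15 = 138
  D = 131 + 15 − 138 = 8
Option 2 (F − 12):
  F = 15 − 12 = 3
  G = 108 + 2·3 = 114
  D = 131 + 3 − 114 = 20
Change in D: 20 − 8 = 12

12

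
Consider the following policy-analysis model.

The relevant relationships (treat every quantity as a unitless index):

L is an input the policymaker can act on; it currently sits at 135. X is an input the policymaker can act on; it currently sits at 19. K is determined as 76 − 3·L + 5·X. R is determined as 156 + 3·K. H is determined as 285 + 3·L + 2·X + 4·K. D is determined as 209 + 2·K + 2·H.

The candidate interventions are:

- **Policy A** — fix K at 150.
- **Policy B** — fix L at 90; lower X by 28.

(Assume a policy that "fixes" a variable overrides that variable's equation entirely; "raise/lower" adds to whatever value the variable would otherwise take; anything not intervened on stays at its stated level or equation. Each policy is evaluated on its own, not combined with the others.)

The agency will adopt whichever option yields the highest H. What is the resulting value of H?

Policy A (K := 150):
  L = 135
  X = 19
  K = 150
  H = 285 + 3·135 + 2·19 + 4·150 = 1328
Policy B (L := 90, X − 28):
  L = 90
  X = 19 − 28 = -9
  K = 76 − 3·90 + 5·(-9) = -239
  H = 285 + 3·90 + 2·(-9) + 4·(-239) = -419
Comparing — Policy A: H=1328, Policy B: H=-419. Highest is 1328 (Policy A).

1328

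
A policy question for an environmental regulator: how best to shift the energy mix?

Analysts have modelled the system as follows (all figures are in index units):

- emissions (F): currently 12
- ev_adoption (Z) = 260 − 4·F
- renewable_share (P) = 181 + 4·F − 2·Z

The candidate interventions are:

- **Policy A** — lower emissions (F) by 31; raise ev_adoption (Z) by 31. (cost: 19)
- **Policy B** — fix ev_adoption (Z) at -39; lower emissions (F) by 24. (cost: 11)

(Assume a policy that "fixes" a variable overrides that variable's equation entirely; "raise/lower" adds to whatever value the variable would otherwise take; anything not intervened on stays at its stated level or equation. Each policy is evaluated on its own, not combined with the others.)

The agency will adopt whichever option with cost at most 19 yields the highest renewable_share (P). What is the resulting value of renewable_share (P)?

Policy A (F − 31, Z + 31):
  F = 12 − 31 = -19
  Z = 260 − 4·(-19) (+31 from intervention) = 367
  P = 181 + 4·(-19) − 2·367 = -629
Policy B (Z := -39, F − 24):
  F = 12 − 24 = -12
  Z = -39
  P = 181 + 4·(-12) − 2·(-39) = 211
Comparing — Policy A: P=-629, Policy B: P=211. Highest is 211 (Policy B).

211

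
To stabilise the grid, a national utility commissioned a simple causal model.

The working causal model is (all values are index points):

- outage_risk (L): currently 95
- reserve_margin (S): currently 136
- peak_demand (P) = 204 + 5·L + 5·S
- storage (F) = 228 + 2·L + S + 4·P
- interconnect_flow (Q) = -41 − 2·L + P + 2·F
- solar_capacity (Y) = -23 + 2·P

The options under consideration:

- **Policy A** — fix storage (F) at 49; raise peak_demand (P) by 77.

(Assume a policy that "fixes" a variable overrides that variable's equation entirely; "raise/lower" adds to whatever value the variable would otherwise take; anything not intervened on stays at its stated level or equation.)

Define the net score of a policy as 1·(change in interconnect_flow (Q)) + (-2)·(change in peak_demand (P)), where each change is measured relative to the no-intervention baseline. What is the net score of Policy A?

Baseline:
  L = 95
  S = 136
  P = 204 + 5·95 + 5·136 = 1359
  F = 228 + 2·95 + 136 + 4·1359 = 5990
  Q = -41 − 2·95 + 1359 + 2·5990 = 13108
Policy A (F := 49, P + 77):
  L = 95
  S = 136
  P = 204 + 5·95 + 5·136 (+77 from intervention) = 1436
  F = 49
  Q = -41 − 2·95 + 1436 + 2·49 = 1303
ΔQ = 1303 − 13108 = -11805; ΔP = 1436 − 1359 = 77
Score = 1·(-11805) + (-2)·77 = -11959

-11959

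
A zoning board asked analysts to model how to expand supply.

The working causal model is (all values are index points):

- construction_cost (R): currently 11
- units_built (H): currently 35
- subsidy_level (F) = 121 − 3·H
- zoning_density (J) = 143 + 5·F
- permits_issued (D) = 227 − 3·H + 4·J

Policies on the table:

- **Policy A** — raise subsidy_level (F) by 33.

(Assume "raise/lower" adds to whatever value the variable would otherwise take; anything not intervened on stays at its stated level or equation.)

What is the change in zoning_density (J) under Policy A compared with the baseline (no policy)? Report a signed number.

Baseline:
  H = 35
  F = 121 − 3·35 = 16
  J = 143 + 5·16 = 223
Policy A (F + 33):
  H = 35
  F = 121 − 3·35 (+33 from intervention) = 49
  J = 143 + 5·49 = 388
Change in J: 388 − 223 = 165

165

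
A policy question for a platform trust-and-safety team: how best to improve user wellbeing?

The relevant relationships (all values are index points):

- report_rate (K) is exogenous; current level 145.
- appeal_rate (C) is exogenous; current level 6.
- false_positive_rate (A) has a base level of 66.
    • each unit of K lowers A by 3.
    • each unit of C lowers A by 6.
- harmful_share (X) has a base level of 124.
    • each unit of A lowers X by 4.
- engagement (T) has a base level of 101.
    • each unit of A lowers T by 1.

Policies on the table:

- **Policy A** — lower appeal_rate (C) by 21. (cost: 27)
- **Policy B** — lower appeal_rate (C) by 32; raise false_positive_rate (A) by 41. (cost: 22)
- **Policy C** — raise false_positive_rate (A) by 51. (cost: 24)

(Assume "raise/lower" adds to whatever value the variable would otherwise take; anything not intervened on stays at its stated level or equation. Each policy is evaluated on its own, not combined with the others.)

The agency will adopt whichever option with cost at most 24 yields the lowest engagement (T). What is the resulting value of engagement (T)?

Policy B (C − 32, A + 41):
  K = 145
  C = 6 − 32 = -26
  A = 66 − 3·145 − 6·(-26) (+41 from intervention) = -172
  T = 101 − (-172) = 273
Policy C (A + 51):
  K = 145
  C = 6
  A = 66 − 3·145 − 6·6 (+51 from intervention) = -354
  T = 101 − (-354) = 455
Comparing — Policy B: T=273, Policy C: T=455. Lowest is 273 (Policy B).

273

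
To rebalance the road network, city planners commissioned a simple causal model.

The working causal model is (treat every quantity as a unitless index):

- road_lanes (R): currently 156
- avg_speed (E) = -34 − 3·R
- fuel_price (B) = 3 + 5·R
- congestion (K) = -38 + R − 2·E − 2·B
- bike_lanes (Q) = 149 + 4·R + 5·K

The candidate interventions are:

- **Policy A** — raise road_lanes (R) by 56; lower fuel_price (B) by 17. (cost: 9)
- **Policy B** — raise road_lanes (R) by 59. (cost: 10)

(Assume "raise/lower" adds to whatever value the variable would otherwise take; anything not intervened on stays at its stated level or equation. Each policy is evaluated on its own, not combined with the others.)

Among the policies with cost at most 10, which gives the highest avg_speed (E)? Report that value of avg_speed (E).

Policy A (R + 56, B − 17):
  R = 156 + 56 = 212
  E = -34 − 3·212 = -670
Policy B (R + 59):
  R = 156 + 59 = 215
  E = -34 − 3·215 = -679
Comparing — Policy A: E=-670, Policy B: E=-679. Highest is -670 (Policy A).

-670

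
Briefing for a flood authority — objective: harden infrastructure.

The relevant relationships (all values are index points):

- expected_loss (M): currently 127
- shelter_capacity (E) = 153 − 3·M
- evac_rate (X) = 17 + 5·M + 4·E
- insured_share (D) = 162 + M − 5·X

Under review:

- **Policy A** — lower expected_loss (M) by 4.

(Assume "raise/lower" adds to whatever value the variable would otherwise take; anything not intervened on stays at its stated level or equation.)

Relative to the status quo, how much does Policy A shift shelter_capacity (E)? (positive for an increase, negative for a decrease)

Baseline:
  M = 127
  E = 153 − 3·127 = -228
Policy A (M − 4):
  M = 127 − 4 = 123
  E = 153 − 3·123 = -216
Change in E: -216 − (-228) = 12

12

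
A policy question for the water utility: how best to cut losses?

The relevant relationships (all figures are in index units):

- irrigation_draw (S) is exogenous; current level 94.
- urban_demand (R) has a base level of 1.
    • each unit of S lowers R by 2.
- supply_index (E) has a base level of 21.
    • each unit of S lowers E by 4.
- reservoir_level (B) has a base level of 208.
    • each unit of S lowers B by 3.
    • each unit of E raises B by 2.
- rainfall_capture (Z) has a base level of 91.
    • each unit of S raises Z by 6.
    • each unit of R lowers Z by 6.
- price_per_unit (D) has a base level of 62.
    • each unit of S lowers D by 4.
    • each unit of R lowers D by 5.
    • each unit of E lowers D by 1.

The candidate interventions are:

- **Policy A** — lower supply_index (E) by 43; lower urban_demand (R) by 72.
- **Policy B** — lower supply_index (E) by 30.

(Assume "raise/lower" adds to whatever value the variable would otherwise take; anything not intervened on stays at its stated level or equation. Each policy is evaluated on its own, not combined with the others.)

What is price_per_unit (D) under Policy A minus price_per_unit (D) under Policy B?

Policy A (E − 43, R − 72):
  S = 94
  R = 1 − 2·94 (−72 from intervention) = -259
  E = 21 − 4·94 (−43 from intervention) = -398
  D = 62 − 4·94 − 5·(-259) − (-398) = 1379
Policy B (E − 30):
  S = 94
  R = 1 − 2·94 = -187
  E = 21 − 4·94 (−30 from intervention) = -385
  D = 62 − 4·94 − 5·(-187) − (-385) = 1006
D: 1379 − 1006 = 373

373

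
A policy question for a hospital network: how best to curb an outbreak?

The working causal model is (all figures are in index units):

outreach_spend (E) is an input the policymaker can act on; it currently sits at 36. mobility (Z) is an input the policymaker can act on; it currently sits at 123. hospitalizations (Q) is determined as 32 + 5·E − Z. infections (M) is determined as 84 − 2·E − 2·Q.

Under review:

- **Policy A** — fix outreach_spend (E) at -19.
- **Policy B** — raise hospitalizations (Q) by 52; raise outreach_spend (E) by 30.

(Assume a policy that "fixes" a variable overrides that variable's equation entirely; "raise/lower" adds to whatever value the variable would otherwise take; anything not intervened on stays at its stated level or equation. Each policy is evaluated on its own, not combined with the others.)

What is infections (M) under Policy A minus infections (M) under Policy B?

1124

Policy A (E := -19):
  E = -19
  Z = 123
  Q = 32 + 5·(-19) − 123 = -186
  M = 84 − 2·(-19) − 2·(-186) = 494
Policy B (Q + 52, E + 30):
  E = 36 + 30 = 66
  Z = 123
  Q = 32 + 5·66 − 123 (+52 from intervention) = 291
  M = 84 − 2·66 − 2·291 = -630
M: 494 − (-630) = 1124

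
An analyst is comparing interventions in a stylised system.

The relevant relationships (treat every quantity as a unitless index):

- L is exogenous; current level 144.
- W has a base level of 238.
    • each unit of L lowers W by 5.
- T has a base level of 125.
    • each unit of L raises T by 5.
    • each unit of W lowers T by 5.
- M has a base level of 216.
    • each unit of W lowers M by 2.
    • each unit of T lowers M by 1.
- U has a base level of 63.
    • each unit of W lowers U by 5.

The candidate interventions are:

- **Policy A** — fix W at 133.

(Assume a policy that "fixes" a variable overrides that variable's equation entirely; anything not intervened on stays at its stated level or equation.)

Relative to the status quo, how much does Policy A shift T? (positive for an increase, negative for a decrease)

-3075

Baseline:
  L = 144
  W = 238 − 5·144 = -482
  T = 125 + 5·144 − 5·(-482) = 3255
Policy A (W := 133):
  L = 144
  W = 133
  T = 125 + 5·144 − 5·133 = 180
Change in T: 180 − 3255 = -3075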